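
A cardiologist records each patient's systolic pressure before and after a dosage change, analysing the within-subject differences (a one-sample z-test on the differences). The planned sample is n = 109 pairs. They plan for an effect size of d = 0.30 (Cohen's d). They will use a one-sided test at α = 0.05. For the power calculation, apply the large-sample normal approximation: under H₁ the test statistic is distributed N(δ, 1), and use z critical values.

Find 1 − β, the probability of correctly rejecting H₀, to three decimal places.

Noncentrality parameter: λ = d·√n = 0.30 × √109 = 3.1321
One-sided α = 0.05 → critical value z_{0.05} = 1.645.
Power = Φ(λ − 1.645) = Φ(1.487) = 0.9315.

Power ≈ 0.932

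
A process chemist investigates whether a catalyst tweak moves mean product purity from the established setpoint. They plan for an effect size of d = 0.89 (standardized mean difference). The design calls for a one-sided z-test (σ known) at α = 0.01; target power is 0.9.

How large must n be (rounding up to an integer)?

n = 17

For power 0.9 need Φ(δ − z_{0.01}) = 0.9, so δ = z_{0.01} + z_{0.10} = 2.326 + 1.282 = 3.608.
δ = d·√n ⇒ n = (δ/d)² = (3.608 / 0.89)² = 16.43.
Rounding up, n = 17.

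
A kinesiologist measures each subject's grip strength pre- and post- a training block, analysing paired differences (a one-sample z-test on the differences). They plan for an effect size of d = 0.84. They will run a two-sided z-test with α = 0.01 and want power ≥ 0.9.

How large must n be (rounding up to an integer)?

n = 22

For power 0.9 need Φ(δ − z_{0.005}) = 0.9, so δ = z_{0.005} + z_{0.10} = 2.576 + 1.282 = 3.857.
(For δ > 0 the lower-tail rejection region contributes negligibly to power, so the one-term inversion is standard.)
δ = d·√n ⇒ n = (δ/d)² = (3.857 / 0.84)² = 21.09.
Round up to the next whole unit.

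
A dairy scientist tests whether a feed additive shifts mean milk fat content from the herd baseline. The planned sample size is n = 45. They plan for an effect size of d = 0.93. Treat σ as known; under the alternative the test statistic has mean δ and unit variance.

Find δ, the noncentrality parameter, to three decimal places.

δ ≈ 6.239

The noncentrality parameter scales effect size by the design's sample-size factor: δ = d·√n = 0.93 × √45 = 6.2386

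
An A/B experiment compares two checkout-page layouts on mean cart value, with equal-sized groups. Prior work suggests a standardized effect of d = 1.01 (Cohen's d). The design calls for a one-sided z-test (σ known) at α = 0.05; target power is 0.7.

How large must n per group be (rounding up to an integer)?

Set Φ(δ − 1.645) = 0.7; then δ − 1.645 = Φ⁻¹(0.7) = 0.524, giving δ = 2.169.
δ = d·√(n/2) ⇒ n = 2(δ/d)² = 2 × (2.169 / 1.01)² = 9.23.
Round up to the next whole unit.

n = 10 per group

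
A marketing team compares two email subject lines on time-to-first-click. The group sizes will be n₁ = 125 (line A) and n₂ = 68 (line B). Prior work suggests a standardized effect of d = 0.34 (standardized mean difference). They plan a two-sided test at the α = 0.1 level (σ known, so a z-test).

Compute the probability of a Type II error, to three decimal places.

β ≈ 0.270

Noncentrality parameter: δ = d / √(1/n₁ + 1/n₂) = 0.34 / √(1/125 + 1/68) = 2.2564
Two-sided α = 0.1 → critical value z_{0.05} = 1.645.
Power = Φ(δ − 1.645) + Φ(−δ − 1.645) = Φ(0.612) + Φ(-3.901) = 0.7296 + 0.0000 = 0.7296.
Type II error: β = 1 − power = 1 − 0.7296 = 0.2704.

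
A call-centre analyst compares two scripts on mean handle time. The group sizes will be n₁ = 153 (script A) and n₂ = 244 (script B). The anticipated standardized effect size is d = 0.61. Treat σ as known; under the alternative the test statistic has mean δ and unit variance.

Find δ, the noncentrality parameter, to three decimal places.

δ ≈ 5.915

The noncentrality parameter scales effect size by the design's sample-size factor: δ = d / √(1/n₁ + 1/n₂) = 0.61 / √(1/153 + 1/244) = 5.9153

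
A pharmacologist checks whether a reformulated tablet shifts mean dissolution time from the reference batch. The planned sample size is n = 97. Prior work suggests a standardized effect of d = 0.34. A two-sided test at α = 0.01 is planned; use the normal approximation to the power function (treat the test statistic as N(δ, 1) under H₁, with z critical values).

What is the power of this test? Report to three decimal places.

Noncentrality parameter: δ = d·√n = 0.34 × √97 = 3.3486
Two-sided α = 0.01 → critical value z_{0.005} = 2.576.
Power = Φ(δ − 2.576) + Φ(−δ − 2.576) = Φ(0.773) + Φ(-5.924) = 0.7802 + 0.0000 = 0.7802.

Power ≈ 0.780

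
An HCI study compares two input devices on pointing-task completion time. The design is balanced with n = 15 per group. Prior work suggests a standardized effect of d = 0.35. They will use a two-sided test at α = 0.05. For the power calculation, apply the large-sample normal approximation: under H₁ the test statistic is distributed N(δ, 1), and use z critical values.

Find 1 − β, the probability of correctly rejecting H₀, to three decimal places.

Noncentrality parameter: λ = d·√(n/2) = 0.35 × √(15/2) = 0.9585
Two-sided α = 0.05 → critical value z_{0.025} = 1.960.
Power = Φ(λ − 1.960) + Φ(−λ − 1.960) = Φ(-1.001) + Φ(-2.918) = 0.1583 + 0.0018 = 0.1601.

Power ≈ 0.160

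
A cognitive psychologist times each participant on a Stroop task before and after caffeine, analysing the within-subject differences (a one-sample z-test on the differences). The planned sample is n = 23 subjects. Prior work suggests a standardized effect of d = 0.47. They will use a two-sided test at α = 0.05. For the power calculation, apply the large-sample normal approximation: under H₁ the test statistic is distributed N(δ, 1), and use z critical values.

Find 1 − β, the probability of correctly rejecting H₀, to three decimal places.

Noncentrality parameter: δ = d·√n = 0.47 × √23 = 2.2540
Two-sided α = 0.05 → critical value z_{0.025} = 1.960.
Power = Φ(δ − 1.960) + Φ(−δ − 1.960) = Φ(0.294) + Φ(-4.214) = 0.6157 + 0.0000 = 0.6157.

Power ≈ 0.616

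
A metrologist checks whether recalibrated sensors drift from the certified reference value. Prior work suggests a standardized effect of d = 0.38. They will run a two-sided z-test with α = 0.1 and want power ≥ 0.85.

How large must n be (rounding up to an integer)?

n = 50

For power 0.85 need Φ(δ − z_{0.05}) = 0.85, so δ = z_{0.05} + z_{0.15} = 1.645 + 1.036 = 2.681.
(Ignoring the negligible lower-tail rejection probability gives the usual closed-form inversion.)
δ = d·√n ⇒ n = (δ/d)² = (2.681 / 0.38)² = 49.79.
Round up to the next whole unit.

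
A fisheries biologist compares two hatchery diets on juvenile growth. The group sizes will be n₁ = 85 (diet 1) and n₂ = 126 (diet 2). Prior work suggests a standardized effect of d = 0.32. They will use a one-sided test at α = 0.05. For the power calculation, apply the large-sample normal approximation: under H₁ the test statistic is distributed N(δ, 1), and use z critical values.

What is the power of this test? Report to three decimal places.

Power ≈ 0.737

Noncentrality parameter: δ = d / √(1/n₁ + 1/n₂) = 0.32 / √(1/85 + 1/126) = 2.2798
Critical value for a one-sided test at α = 0.05: z_α = 1.645.
Power = P(Z > 1.645 − δ) = Φ(0.635) = 0.7373.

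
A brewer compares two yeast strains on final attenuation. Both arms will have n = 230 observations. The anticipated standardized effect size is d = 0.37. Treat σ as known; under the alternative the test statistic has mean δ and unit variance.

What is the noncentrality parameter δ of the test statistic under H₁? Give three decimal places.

δ ≈ 3.968

δ = d·√(n/2) = 0.37 × √(230/2) = 3.9678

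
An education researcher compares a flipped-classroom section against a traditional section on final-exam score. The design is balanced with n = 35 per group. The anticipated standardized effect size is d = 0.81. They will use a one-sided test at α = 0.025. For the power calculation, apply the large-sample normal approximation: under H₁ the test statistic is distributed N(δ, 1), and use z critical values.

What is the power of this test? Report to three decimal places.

Noncentrality parameter: δ = d·√(n/2) = 0.81 × √(35/2) = 3.3885
Critical value for a one-sided test at α = 0.025: z_α = 1.960.
Power = Φ(δ − 1.960) = Φ(1.429) = 0.9234.

Power ≈ 0.923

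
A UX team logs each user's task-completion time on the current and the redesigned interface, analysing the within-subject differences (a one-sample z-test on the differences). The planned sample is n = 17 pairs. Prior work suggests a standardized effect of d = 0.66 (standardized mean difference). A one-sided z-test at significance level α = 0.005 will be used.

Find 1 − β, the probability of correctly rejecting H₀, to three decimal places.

Power ≈ 0.558

Noncentrality parameter: δ = d·√n = 0.66 × √17 = 2.7212
Critical value for a one-sided test at α = 0.005: z_α = 2.576.
Power = Φ(δ − 2.576) = Φ(0.145) = 0.5578.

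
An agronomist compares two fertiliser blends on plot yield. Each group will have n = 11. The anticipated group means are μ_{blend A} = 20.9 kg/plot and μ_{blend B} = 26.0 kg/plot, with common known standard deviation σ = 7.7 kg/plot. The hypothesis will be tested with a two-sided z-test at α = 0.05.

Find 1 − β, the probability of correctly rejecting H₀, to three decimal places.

Standardized effect: d = |μ_{blend A} − μ_{blend B}| / σ = |20.9 − 26.0| / 7.7 = 0.6623
Noncentrality parameter: δ = d·√(n/2) = 0.6623 × √(11/2) = 1.5533
Critical value for a two-sided test at α = 0.05: z_{α/2} = 1.960.
Power = Φ(δ − 1.960) + Φ(−δ − 1.960) = Φ(-0.407) + Φ(-3.513) = 0.3421 + 0.0002 = 0.3424.

Power ≈ 0.342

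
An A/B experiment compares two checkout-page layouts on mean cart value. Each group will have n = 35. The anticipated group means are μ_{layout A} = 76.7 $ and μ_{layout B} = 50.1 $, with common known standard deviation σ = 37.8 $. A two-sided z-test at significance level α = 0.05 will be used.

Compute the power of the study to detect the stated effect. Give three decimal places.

Power ≈ 0.837

Standardized effect: d = |μ_{layout A} − μ_{layout B}| / σ = |76.7 − 50.1| / 37.8 = 0.7037
Noncentrality parameter: λ = d·√(n/2) = 0.7037 × √(35/2) = 2.9438
Critical value for a two-sided test at α = 0.05: z_{α/2} = 1.960.
Power = Φ(λ − 1.960) + Φ(−λ − 1.960) = Φ(0.984) + Φ(-4.904) = 0.8374 + 0.0000 = 0.8374.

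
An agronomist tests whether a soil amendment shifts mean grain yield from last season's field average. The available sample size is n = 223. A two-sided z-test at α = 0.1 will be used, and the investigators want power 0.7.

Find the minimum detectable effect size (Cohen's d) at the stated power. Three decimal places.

d ≈ 0.145

Required noncentrality: δ = z_{0.05} + z_{0.30} = 1.645 + 0.524 = 2.169.
(The second rejection-region term Φ(−δ − z_{α/2}) is negligible and dropped.)
δ = d·√n ⇒ d = δ/√n = 2.169/√223 = 0.1453.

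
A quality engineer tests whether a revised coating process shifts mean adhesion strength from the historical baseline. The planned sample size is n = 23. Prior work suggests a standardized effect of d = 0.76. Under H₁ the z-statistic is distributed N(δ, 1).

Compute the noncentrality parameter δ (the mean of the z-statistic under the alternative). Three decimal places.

δ = d·√n = 0.76 × √23 = 3.6448

δ ≈ 3.645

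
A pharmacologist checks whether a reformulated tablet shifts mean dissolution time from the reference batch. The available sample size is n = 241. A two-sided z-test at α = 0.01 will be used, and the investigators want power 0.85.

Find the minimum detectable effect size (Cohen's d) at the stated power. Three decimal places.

d ≈ 0.233

Required noncentrality: δ = z_{0.005} + z_{0.15} = 2.576 + 1.036 = 3.612.
(Lower-tail contribution to power is negligible for δ > 0.)
δ = d·√n ⇒ d = δ/√n = 3.612/√241 = 0.2327.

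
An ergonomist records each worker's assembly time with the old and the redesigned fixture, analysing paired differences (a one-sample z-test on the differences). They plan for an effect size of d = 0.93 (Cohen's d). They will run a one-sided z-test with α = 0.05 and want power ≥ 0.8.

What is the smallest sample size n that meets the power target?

Set Φ(δ − 1.645) = 0.8; then δ − 1.645 = Φ⁻¹(0.8) = 0.842, giving δ = 2.486.
δ = d·√n ⇒ n = (δ/d)² = (2.486 / 0.93)² = 7.15.
Rounding up, n = 8.

n = 8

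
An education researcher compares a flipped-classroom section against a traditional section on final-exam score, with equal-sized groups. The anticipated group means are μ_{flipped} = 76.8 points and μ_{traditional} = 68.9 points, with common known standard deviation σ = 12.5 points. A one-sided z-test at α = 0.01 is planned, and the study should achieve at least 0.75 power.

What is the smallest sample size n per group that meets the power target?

Standardized effect: d = |μ_{flipped} − μ_{traditional}| / σ = |76.8 − 68.9| / 12.5 = 0.6320
Set Φ(δ − 2.326) = 0.75; then δ − 2.326 = Φ⁻¹(0.75) = 0.674, giving δ = 3.001.
δ = d·√(n/2) ⇒ n = 2(δ/d)² = 2 × (3.001 / 0.6320)² = 45.09.
Rounding up, n = 46 per group.

n = 46 per group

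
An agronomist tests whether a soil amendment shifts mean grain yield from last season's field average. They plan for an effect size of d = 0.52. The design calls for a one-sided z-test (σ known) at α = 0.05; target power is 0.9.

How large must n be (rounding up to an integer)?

n = 32

For power 0.9 need Φ(δ − z_{0.05}) = 0.9, so δ = z_{0.05} + z_{0.10} = 1.645 + 1.282 = 2.926.
δ = d·√n ⇒ n = (δ/d)² = (2.926 / 0.52)² = 31.67.
Round up to the next whole unit.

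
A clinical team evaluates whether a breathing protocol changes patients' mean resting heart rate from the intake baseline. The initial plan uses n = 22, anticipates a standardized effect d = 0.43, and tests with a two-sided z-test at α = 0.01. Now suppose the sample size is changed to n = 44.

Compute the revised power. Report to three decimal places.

With n = 44: δ = d·√n = 0.43 × √44 = 2.8523. Critical value z_{0.005} = 2.576.
Revised power = Φ(δ − 2.576) + Φ(−δ − 2.576) = Φ(0.276) + Φ(-5.428) = 0.6089 + 0.0000 = 0.6089.

Power ≈ 0.609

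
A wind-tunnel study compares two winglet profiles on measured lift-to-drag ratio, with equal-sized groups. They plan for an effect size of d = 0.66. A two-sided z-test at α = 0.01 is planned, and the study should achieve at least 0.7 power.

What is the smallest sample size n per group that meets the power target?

n = 45 per group

Set Φ(δ − 2.576) = 0.7; then δ − 2.576 = Φ⁻¹(0.7) = 0.524, giving δ = 3.100.
(The Φ(−δ − z_{α/2}) term is vanishingly small for δ > 0 and is dropped in the standard sample-size formula.)
δ = d·√(n/2) ⇒ n = 2(δ/d)² = 2 × (3.100 / 0.66)² = 44.13.
Rounding up, n = 45 per group.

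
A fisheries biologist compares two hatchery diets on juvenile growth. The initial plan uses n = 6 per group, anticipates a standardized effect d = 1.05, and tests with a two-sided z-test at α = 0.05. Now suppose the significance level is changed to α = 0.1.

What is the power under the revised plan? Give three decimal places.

Power ≈ 0.569

δ = d·√(n/2) = 1.05 × √(6/2) = 1.8187 (unchanged). New critical value: z_{0.05} = 1.645.
Revised power = Φ(δ − 1.645) + Φ(−δ − 1.645) = Φ(0.174) + Φ(-3.464) = 0.5690 + 0.0003 = 0.5693.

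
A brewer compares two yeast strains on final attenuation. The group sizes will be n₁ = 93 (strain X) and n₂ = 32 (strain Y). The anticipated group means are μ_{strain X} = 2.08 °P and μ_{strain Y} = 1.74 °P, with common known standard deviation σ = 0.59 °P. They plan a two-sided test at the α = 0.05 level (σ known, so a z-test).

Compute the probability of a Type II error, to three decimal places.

β ≈ 0.197

Standardized effect: d = |μ_{strain X} − μ_{strain Y}| / σ = |2.08 − 1.74| / 0.59 = 0.5763
Noncentrality parameter: δ = d / √(1/n₁ + 1/n₂) = 0.5763 / √(1/93 + 1/32) = 2.8118
Two-sided α = 0.05 → critical value z_{0.025} = 1.960.
Power = Φ(δ − 1.960) + Φ(−δ − 1.960) = Φ(0.852) + Φ(-4.772) = 0.8029 + 0.0000 = 0.8029.
Type II error: β = 1 − power = 1 − 0.8029 = 0.1971.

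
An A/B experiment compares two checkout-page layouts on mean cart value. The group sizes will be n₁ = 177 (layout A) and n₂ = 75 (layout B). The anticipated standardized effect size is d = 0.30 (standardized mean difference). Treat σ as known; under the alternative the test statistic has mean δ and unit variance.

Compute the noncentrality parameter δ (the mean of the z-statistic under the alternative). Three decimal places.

δ ≈ 2.177

The noncentrality parameter scales effect size by the design's sample-size factor: δ = d / √(1/n₁ + 1/n₂) = 0.30 / √(1/177 + 1/75) = 2.1774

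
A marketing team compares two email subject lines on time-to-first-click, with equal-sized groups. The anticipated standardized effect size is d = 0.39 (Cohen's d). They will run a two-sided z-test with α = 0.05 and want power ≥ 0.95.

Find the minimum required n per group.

For power 0.95 need Φ(δ − z_{0.025}) = 0.95, so δ = z_{0.025} + z_{0.05} = 1.960 + 1.645 = 3.605.
(The Φ(−δ − z_{α/2}) term is vanishingly small for δ > 0 and is dropped in the standard sample-size formula.)
δ = d·√(n/2) ⇒ n = 2(δ/d)² = 2 × (3.605 / 0.39)² = 170.87.
Rounding up, n = 171 per group.

n = 171 per group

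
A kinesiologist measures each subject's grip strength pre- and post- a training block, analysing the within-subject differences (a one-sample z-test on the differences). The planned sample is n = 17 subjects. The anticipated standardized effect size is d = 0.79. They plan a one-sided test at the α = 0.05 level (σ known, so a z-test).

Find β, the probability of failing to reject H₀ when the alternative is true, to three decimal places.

β ≈ 0.053

Noncentrality parameter: δ = d·√n = 0.79 × √17 = 3.2573
Critical value for a one-sided test at α = 0.05: z_α = 1.645.
Power = P(Z > 1.645 − δ) = Φ(1.612) = 0.9466.
Type II error: β = 1 − power = 1 − 0.9466 = 0.0534.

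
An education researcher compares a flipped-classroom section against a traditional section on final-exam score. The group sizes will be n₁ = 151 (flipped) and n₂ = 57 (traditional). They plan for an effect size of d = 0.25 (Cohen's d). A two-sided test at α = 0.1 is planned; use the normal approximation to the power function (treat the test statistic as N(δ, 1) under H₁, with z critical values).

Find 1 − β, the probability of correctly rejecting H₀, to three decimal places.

Power ≈ 0.486

Noncentrality parameter: δ = d / √(1/n₁ + 1/n₂) = 0.25 / √(1/151 + 1/57) = 1.6082
Two-sided α = 0.1 → critical value z_{0.05} = 1.645.
Power = Φ(δ − 1.645) + Φ(−δ − 1.645) = Φ(-0.037) + Φ(-3.253) = 0.4854 + 0.0006 = 0.4859.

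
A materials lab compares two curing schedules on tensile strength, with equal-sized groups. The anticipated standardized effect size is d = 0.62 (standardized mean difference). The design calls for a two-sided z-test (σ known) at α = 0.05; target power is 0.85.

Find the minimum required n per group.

n = 47 per group

Set Φ(δ − 1.960) = 0.85; then δ − 1.960 = Φ⁻¹(0.85) = 1.036, giving δ = 2.996.
(The Φ(−δ − z_{α/2}) term is vanishingly small for δ > 0 and is dropped in the standard sample-size formula.)
δ = d·√(n/2) ⇒ n = 2(δ/d)² = 2 × (2.996 / 0.62)² = 46.71.
Round up to the next whole unit.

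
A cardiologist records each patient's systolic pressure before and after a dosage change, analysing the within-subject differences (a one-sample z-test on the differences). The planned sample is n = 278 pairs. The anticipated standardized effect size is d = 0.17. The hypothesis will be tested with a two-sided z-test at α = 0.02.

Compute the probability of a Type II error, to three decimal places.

β ≈ 0.306

Noncentrality parameter: δ = d·√n = 0.17 × √278 = 2.8345
Two-sided α = 0.02 → critical value z_{0.01} = 2.326.
Power = Φ(δ − 2.326) + Φ(−δ − 2.326) = Φ(0.508) + Φ(-5.161) = 0.6943 + 0.0000 = 0.6943.
Type II error: β = 1 − power = 1 − 0.6943 = 0.3057.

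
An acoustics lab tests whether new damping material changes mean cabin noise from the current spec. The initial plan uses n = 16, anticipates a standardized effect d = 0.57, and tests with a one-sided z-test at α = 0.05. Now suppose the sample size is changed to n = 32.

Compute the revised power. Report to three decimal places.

With n = 32: δ = d·√n = 0.57 × √32 = 3.2244. Critical value z_{0.05} = 1.645.
Revised power = P(Z > 1.645 − δ) = Φ(1.580) = 0.9429.

Power ≈ 0.943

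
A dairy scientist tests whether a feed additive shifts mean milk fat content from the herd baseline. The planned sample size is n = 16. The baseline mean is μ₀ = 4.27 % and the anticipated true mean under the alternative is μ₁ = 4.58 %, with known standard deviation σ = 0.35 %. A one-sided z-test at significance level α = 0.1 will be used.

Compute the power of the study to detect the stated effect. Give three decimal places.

Power ≈ 0.988

Standardized effect: d = |μ₁ − μ₀| / σ = |4.58 − 4.27| / 0.35 = 0.8857
Noncentrality parameter: δ = d·√n = 0.8857 × √16 = 3.5429
Critical value for a one-sided test at α = 0.1: z_α = 1.282.
Power = Φ(δ − 1.282) = Φ(2.261) = 0.9881.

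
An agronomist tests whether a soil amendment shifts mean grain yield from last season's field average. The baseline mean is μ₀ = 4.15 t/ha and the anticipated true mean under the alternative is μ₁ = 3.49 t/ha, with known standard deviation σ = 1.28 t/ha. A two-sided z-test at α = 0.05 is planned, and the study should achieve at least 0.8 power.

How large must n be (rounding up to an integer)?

n = 30

Standardized effect: d = |μ₁ − μ₀| / σ = |3.49 − 4.15| / 1.28 = 0.5156
Set Φ(δ − 1.960) = 0.8; then δ − 1.960 = Φ⁻¹(0.8) = 0.842, giving δ = 2.802.
(Ignoring the negligible lower-tail rejection probability gives the usual closed-form inversion.)
δ = d·√n ⇒ n = (δ/d)² = (2.802 / 0.5156)² = 29.52.
Round up to the next whole unit.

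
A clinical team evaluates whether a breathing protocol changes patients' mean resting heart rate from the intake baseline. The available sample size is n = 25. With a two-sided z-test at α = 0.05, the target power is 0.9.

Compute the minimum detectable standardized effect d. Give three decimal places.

Required noncentrality: δ = z_{0.025} + z_{0.10} = 1.960 + 1.282 = 3.242.
(Lower-tail contribution to power is negligible for δ > 0.)
δ = d·√n ⇒ d = δ/√n = 3.242/√25 = 0.6483.

d ≈ 0.648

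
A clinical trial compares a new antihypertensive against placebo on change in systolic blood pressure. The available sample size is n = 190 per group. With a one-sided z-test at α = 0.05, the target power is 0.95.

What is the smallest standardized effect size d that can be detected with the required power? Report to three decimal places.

d ≈ 0.338

Need Φ(δ − 1.645) = 0.95, so δ = 1.645 + 1.645 = 3.290.
δ = d·√(n/2) ⇒ d = δ/√(n/2) = 3.290/√(190/2) = 0.3375.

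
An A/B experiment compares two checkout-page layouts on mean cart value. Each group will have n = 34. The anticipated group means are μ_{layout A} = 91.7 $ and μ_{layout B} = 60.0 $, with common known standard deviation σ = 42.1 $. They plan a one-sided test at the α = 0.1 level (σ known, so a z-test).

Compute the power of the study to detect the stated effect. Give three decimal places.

Power ≈ 0.966

Standardized effect: d = |μ_{layout A} − μ_{layout B}| / σ = |91.7 − 60.0| / 42.1 = 0.7530
Noncentrality parameter: δ = d·√(n/2) = 0.7530 × √(34/2) = 3.1046
One-sided α = 0.1 → critical value z_{0.1} = 1.282.
Power = Φ(δ − 1.282) = Φ(1.823) = 0.9658.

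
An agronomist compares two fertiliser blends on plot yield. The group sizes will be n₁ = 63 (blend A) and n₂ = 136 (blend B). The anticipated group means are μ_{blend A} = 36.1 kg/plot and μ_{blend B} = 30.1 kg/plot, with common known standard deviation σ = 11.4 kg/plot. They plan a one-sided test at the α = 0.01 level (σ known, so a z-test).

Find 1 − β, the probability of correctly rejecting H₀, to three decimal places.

Standardized effect: d = |μ_{blend A} − μ_{blend B}| / σ = |36.1 − 30.1| / 11.4 = 0.5263
Noncentrality parameter: δ = d / √(1/n₁ + 1/n₂) = 0.5263 / √(1/63 + 1/136) = 3.4535
One-sided α = 0.01 → critical value z_{0.01} = 2.326.
Power = Φ(δ − 2.326) = Φ(1.127) = 0.8702.

Power ≈ 0.870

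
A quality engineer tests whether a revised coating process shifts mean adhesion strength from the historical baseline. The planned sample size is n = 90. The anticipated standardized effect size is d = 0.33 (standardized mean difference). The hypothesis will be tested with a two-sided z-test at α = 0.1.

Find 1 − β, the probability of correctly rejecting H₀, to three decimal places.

Power ≈ 0.931

Noncentrality parameter: δ = d·√n = 0.33 × √90 = 3.1307
Two-sided α = 0.1 → critical value z_{0.05} = 1.645.
Power = Φ(δ − 1.645) + Φ(−δ − 1.645) = Φ(1.486) + Φ(-4.776) = 0.9313 + 0.0000 = 0.9313.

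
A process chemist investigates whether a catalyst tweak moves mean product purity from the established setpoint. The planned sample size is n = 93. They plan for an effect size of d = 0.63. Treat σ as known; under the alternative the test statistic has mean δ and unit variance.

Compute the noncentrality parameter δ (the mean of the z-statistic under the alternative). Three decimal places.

δ ≈ 6.075

δ = d·√n = 0.63 × √93 = 6.0755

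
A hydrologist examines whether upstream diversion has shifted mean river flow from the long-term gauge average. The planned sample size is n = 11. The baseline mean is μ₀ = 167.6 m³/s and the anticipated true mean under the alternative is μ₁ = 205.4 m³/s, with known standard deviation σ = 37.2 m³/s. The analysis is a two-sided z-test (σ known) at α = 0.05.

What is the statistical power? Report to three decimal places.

Power ≈ 0.921

Standardized effect: d = |μ₁ − μ₀| / σ = |205.4 − 167.6| / 37.2 = 1.0161
Noncentrality parameter: δ = d·√n = 1.0161 × √11 = 3.3701
Two-sided α = 0.05 → critical value z_{0.025} = 1.960.
Power = Φ(δ − 1.960) + Φ(−δ − 1.960) = Φ(1.410) + Φ(-5.330) = 0.9208 + 0.0000 = 0.9208.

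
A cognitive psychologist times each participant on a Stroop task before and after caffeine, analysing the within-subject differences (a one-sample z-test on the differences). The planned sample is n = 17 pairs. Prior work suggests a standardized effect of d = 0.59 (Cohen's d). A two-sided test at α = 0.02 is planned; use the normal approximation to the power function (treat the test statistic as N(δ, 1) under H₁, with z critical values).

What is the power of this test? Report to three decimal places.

Noncentrality parameter: δ = d·√n = 0.59 × √17 = 2.4326
Two-sided α = 0.02 → critical value z_{0.01} = 2.326.
Power = Φ(δ − 2.326) + Φ(−δ − 2.326) = Φ(0.106) + Φ(-4.759) = 0.5423 + 0.0000 = 0.5423.

Power ≈ 0.542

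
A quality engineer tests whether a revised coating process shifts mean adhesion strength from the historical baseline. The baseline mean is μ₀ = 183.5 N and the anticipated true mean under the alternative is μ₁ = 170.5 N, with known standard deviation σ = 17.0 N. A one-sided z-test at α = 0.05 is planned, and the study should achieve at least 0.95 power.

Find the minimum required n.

Standardized effect: d = |μ₁ − μ₀| / σ = |170.5 − 183.5| / 17.0 = 0.7647
For power 0.95 need Φ(δ − z_{0.05}) = 0.95, so δ = z_{0.05} + z_{0.05} = 1.645 + 1.645 = 3.290.
δ = d·√n ⇒ n = (δ/d)² = (3.290 / 0.7647)² = 18.51.
Rounding up, n = 19.

n = 19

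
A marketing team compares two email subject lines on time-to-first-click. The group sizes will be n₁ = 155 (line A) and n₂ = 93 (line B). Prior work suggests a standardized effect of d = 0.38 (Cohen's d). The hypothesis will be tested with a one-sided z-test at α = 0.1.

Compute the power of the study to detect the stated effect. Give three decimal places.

Power ≈ 0.947

Noncentrality parameter: δ = d / √(1/n₁ + 1/n₂) = 0.38 / √(1/155 + 1/93) = 2.8971
One-sided α = 0.1 → critical value z_{0.1} = 1.282.
Power = P(Z > 1.282 − δ) = Φ(1.616) = 0.9469.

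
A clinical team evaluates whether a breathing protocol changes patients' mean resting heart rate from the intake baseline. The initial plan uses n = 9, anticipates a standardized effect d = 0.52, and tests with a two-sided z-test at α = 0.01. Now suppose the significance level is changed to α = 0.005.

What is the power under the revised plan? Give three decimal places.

Power ≈ 0.106

δ = d·√n = 0.52 × √9 = 1.5600 (unchanged). New critical value: z_{0.0025} = 2.807.
Revised power = Φ(δ − 2.807) + Φ(−δ − 2.807) = Φ(-1.247) + Φ(-4.367) = 0.1062 + 0.0000 = 0.1062.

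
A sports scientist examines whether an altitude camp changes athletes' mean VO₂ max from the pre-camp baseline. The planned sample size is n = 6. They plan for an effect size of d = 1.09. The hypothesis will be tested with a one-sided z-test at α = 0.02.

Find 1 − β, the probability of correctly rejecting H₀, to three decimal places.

Noncentrality parameter: δ = d·√n = 1.09 × √6 = 2.6699
One-sided α = 0.02 → critical value z_{0.02} = 2.054.
Power = P(Z > 2.054 − δ) = Φ(0.616) = 0.7311.

Power ≈ 0.731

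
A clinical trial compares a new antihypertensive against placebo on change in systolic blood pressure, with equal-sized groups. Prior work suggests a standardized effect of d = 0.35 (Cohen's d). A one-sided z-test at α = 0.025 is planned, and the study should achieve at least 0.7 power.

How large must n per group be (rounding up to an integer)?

Set Φ(δ − 1.960) = 0.7; then δ − 1.960 = Φ⁻¹(0.7) = 0.524, giving δ = 2.484.
δ = d·√(n/2) ⇒ n = 2(δ/d)² = 2 × (2.484 / 0.35)² = 100.77.
Rounding up, n = 101 per group.

n = 101 per group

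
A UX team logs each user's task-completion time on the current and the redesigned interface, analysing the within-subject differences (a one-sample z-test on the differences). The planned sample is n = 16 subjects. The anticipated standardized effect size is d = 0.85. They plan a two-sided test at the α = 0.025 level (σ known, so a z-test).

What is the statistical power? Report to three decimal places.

Power ≈ 0.877

Noncentrality parameter: δ = d·√n = 0.85 × √16 = 3.4000
Critical value for a two-sided test at α = 0.025: z_{α/2} = 2.241.
Power = Φ(δ − 2.241) + Φ(−δ − 2.241) = Φ(1.159) + Φ(-5.641) = 0.8767 + 0.0000 = 0.8767.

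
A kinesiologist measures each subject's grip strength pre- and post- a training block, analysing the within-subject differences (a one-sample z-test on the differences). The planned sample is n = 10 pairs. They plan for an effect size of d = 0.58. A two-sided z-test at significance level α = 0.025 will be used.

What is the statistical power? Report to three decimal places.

Power ≈ 0.342

Noncentrality parameter: δ = d·√n = 0.58 × √10 = 1.8341
Critical value for a two-sided test at α = 0.025: z_{α/2} = 2.241.
Power = Φ(δ − 2.241) + Φ(−δ − 2.241) = Φ(-0.407) + Φ(-4.076) = 0.3419 + 0.0000 = 0.3419.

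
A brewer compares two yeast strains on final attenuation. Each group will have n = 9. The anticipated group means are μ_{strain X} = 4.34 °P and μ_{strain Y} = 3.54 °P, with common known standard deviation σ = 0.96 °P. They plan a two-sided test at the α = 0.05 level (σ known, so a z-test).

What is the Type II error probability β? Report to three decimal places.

β ≈ 0.576

Standardized effect: d = |μ_{strain X} − μ_{strain Y}| / σ = |4.34 − 3.54| / 0.96 = 0.8333
Noncentrality parameter: λ = d·√(n/2) = 0.8333 × √(9/2) = 1.7678
Two-sided α = 0.05 → critical value z_{0.025} = 1.960.
Power = Φ(λ − 1.960) + Φ(−λ − 1.960) = Φ(-0.192) + Φ(-3.728) = 0.4238 + 0.0001 = 0.4239.
Type II error: β = 1 − power = 1 − 0.4239 = 0.5761.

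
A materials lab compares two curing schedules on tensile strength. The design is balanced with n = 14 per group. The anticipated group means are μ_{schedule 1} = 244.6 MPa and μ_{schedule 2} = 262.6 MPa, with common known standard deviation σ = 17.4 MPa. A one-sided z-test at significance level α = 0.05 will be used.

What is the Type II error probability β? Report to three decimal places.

Standardized effect: d = |μ_{schedule 1} − μ_{schedule 2}| / σ = |244.6 − 262.6| / 17.4 = 1.0345
Noncentrality parameter: λ = d·√(n/2) = 1.0345 × √(14/2) = 2.7370
One-sided α = 0.05 → critical value z_{0.05} = 1.645.
Power = Φ(λ − 1.645) = Φ(1.092) = 0.8626.
Type II error: β = 1 − power = 1 − 0.8626 = 0.1374.

β ≈ 0.137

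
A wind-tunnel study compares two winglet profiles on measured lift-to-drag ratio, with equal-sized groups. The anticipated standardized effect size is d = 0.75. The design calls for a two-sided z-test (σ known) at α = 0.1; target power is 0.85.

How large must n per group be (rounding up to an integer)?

n = 26 per group

For power 0.85 need Φ(δ − z_{0.05}) = 0.85, so δ = z_{0.05} + z_{0.15} = 1.645 + 1.036 = 2.681.
(Ignoring the negligible lower-tail rejection probability gives the usual closed-form inversion.)
δ = d·√(n/2) ⇒ n = 2(δ/d)² = 2 × (2.681 / 0.75)² = 25.56.
Rounding up, n = 26 per group.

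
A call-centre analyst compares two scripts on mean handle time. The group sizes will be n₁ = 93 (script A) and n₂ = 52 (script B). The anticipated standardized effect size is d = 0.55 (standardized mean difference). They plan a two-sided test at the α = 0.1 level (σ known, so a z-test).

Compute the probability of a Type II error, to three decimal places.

β ≈ 0.063

Noncentrality parameter: λ = d / √(1/n₁ + 1/n₂) = 0.55 / √(1/93 + 1/52) = 3.1763
Critical value for a two-sided test at α = 0.1: z_{α/2} = 1.645.
Power = Φ(λ − 1.645) + Φ(−λ − 1.645) = Φ(1.531) + Φ(-4.821) = 0.9372 + 0.0000 = 0.9372.
Type II error: β = 1 − power = 1 − 0.9372 = 0.0628.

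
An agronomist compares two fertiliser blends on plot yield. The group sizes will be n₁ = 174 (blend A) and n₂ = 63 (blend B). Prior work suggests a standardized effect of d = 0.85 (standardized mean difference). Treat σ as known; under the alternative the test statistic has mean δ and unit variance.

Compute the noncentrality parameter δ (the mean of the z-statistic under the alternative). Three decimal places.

δ ≈ 5.781

δ = d / √(1/n₁ + 1/n₂) = 0.85 / √(1/174 + 1/63) = 5.7808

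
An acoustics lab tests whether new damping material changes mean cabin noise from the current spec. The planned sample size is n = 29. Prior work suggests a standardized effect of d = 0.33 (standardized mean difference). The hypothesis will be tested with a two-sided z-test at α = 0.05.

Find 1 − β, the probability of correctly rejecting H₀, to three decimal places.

Power ≈ 0.428

Noncentrality parameter: δ = d·√n = 0.33 × √29 = 1.7771
Two-sided α = 0.05 → critical value z_{0.025} = 1.960.
Power = Φ(δ − 1.960) + Φ(−δ − 1.960) = Φ(-0.183) + Φ(-3.737) = 0.4275 + 0.0001 = 0.4275.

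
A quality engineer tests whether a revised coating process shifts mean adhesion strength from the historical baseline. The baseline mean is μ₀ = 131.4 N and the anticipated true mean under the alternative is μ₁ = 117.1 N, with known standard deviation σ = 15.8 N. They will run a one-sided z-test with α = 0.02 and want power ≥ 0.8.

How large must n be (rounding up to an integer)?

n = 11

Standardized effect: d = |μ₁ − μ₀| / σ = |117.1 − 131.4| / 15.8 = 0.9051
Set Φ(δ − 2.054) = 0.8; then δ − 2.054 = Φ⁻¹(0.8) = 0.842, giving δ = 2.895.
δ = d·√n ⇒ n = (δ/d)² = (2.895 / 0.9051)² = 10.23.
Rounding up, n = 11.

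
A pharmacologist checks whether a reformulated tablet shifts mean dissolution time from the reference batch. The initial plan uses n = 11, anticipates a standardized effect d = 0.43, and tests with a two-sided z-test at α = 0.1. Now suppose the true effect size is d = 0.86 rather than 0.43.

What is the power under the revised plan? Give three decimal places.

With d = 0.86: δ = d·√n = 0.86 × √11 = 2.8523. Critical value z_{0.05} = 1.645.
Revised power = Φ(δ − 1.645) + Φ(−δ − 1.645) = Φ(1.207) + Φ(-4.497) = 0.8864 + 0.0000 = 0.8864.

Power ≈ 0.886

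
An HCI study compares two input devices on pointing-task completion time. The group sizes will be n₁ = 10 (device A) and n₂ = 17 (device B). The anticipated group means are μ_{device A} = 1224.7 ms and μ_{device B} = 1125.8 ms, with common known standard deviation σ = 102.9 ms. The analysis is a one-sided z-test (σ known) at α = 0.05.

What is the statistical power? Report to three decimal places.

Power ≈ 0.778

Standardized effect: d = |μ_{device A} − μ_{device B}| / σ = |1224.7 − 1125.8| / 102.9 = 0.9611
Noncentrality parameter: δ = d / √(1/n₁ + 1/n₂) = 0.9611 / √(1/10 + 1/17) = 2.4117
Critical value for a one-sided test at α = 0.05: z_α = 1.645.
Power = Φ(δ − 1.645) = Φ(0.767) = 0.7784.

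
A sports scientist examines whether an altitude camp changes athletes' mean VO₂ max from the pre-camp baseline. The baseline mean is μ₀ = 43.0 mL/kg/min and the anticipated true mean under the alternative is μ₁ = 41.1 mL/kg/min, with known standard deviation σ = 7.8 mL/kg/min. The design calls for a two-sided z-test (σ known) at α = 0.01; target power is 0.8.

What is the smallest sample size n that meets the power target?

n = 197

Standardized effect: d = |μ₁ − μ₀| / σ = |41.1 − 43.0| / 7.8 = 0.2436
Set Φ(δ − 2.576) = 0.8; then δ − 2.576 = Φ⁻¹(0.8) = 0.842, giving δ = 3.417.
(Ignoring the negligible lower-tail rejection probability gives the usual closed-form inversion.)
δ = d·√n ⇒ n = (δ/d)² = (3.417 / 0.2436)² = 196.83.
Round up to the next whole unit.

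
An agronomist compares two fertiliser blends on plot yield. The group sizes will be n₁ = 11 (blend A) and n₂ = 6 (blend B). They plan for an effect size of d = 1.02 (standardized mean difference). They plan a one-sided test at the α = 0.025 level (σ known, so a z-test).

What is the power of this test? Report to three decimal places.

Noncentrality parameter: δ = d / √(1/n₁ + 1/n₂) = 1.02 / √(1/11 + 1/6) = 2.0098
Critical value for a one-sided test at α = 0.025: z_α = 1.960.
Power = Φ(δ − 1.960) = Φ(0.050) = 0.5199.

Power ≈ 0.520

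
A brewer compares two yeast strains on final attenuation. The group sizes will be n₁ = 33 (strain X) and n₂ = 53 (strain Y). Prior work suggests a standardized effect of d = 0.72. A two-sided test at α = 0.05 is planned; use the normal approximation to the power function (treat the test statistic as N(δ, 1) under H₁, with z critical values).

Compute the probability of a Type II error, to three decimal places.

β ≈ 0.099

Noncentrality parameter: δ = d / √(1/n₁ + 1/n₂) = 0.72 / √(1/33 + 1/53) = 3.2470
Two-sided α = 0.05 → critical value z_{0.025} = 1.960.
Power = Φ(δ − 1.960) + Φ(−δ − 1.960) = Φ(1.287) + Φ(-5.207) = 0.9010 + 0.0000 = 0.9010.
Type II error: β = 1 − power = 1 − 0.9010 = 0.0990.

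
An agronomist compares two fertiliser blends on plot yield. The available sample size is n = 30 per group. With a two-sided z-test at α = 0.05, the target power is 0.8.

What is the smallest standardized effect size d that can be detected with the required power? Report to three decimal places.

d ≈ 0.723

Need Φ(δ − 1.960) = 0.8, so δ = 1.960 + 0.842 = 2.802.
(Lower-tail contribution to power is negligible for δ > 0.)
δ = d·√(n/2) ⇒ d = δ/√(n/2) = 2.802/√(30/2) = 0.7234.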